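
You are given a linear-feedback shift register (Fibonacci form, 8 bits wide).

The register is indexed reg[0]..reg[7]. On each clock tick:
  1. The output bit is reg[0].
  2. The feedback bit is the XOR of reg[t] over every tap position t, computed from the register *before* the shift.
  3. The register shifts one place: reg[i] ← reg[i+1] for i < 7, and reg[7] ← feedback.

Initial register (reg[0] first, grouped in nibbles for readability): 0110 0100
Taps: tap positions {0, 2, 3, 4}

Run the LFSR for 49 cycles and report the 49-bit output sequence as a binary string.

0110010010011011100100000101011011010110010110000

k : reg_k → out_k, fb_k
0: 01100100 → 0, fb=1
1: 11001001 → 1, fb=0
2: 10010010 → 1, fb=0
3: 00100100 → 0, fb=1
4: 01001001 → 0, fb=1
5: 10010011 → 1, fb=0
6: 00100110 → 0, fb=1
7: 01001101 → 0, fb=1
8: 10011011 → 1, fb=1
9: 00110111 → 0, fb=0
10: 01101110 → 0, fb=0
11: 11011100 → 1, fb=1
12: 10111001 → 1, fb=0
13: 01110010 → 0, fb=0
14: 11100100 → 1, fb=0
15: 11001000 → 1, fb=0
16: 10010000 → 1, fb=0
17: 00100000 → 0, fb=1
18: 01000001 → 0, fb=0
19: 10000010 → 1, fb=1
20: 00000101 → 0, fb=0
21: 00001010 → 0, fb=1
22: 00010101 → 0, fb=1
23: 00101011 → 0, fb=0
24: 01010110 → 0, fb=1
25: 10101101 → 1, fb=1
26: 01011011 → 0, fb=0
27: 10110110 → 1, fb=1
28: 01101101 → 0, fb=0
29: 11011010 → 1, fb=1
30: 10110101 → 1, fb=1
31: 01101011 → 0, fb=0
32: 11010110 → 1, fb=0
33: 10101100 → 1, fb=1
34: 01011001 → 0, fb=0
35: 10110010 → 1, fb=1
36: 01100101 → 0, fb=1
37: 11001011 → 1, fb=0
38: 10010110 → 1, fb=0
39: 00101100 → 0, fb=0
40: 01011000 → 0, fb=0
41: 10110000 → 1, fb=1
42: 01100001 → 0, fb=1
43: 11000011 → 1, fb=1
44: 10000111 → 1, fb=1
45: 00001111 → 0, fb=1
46: 00011111 → 0, fb=0
47: 00111110 → 0, fb=1
48: 01111101 → 0, fb=1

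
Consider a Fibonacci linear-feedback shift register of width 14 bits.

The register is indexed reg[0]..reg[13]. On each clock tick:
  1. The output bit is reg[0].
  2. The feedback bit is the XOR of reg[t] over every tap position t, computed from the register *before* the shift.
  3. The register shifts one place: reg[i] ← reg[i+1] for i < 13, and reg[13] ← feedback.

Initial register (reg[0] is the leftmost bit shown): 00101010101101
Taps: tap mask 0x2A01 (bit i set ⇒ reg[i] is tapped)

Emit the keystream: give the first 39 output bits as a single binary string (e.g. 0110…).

step | reg (before) | out | fb
   0 | 00101010101101 | 0 | 0
   1 | 01010101011010 | 0 | 1
   2 | 10101010110101 | 1 | 0
   3 | 01010101101010 | 0 | 0
   4 | 10101011010100 | 1 | 1
   5 | 01010110101001 | 0 | 1
   6 | 10101101010011 | 1 | 1
   7 | 01011010100111 | 0 | 0
   8 | 10110101001110 | 1 | 0
   9 | 01101010011100 | 0 | 0
  10 | 11010100111000 | 1 | 0
  11 | 10101001110000 | 1 | 0
  12 | 01010011100000 | 0 | 0
  13 | 10100111000000 | 1 | 1
  14 | 01001110000001 | 0 | 1
  15 | 10011100000011 | 1 | 0
  16 | 00111000000110 | 0 | 1
  17 | 01110000001101 | 0 | 0
  18 | 11100000011010 | 1 | 0
  19 | 11000000110100 | 1 | 1
  20 | 10000001101001 | 1 | 0
  21 | 00000011010010 | 0 | 1
  22 | 00000110100101 | 0 | 0
  23 | 00001101001010 | 0 | 0
  24 | 00011010010100 | 0 | 0
  25 | 00110100101000 | 0 | 0
  26 | 01101001010000 | 0 | 1
  27 | 11010010100001 | 1 | 0
  28 | 10100101000010 | 1 | 1
  29 | 01001010000101 | 0 | 0
  30 | 10010100001010 | 1 | 1
  31 | 00101000010101 | 0 | 1
  32 | 01010000101011 | 0 | 1
  33 | 10100001010111 | 1 | 0
  34 | 01000010101110 | 0 | 1
  35 | 10000101011101 | 1 | 0
  36 | 00001010111010 | 0 | 1
  37 | 00010101110101 | 0 | 1
  38 | 00101011101011 | 0 | 1

001010101011010100111000000110100101000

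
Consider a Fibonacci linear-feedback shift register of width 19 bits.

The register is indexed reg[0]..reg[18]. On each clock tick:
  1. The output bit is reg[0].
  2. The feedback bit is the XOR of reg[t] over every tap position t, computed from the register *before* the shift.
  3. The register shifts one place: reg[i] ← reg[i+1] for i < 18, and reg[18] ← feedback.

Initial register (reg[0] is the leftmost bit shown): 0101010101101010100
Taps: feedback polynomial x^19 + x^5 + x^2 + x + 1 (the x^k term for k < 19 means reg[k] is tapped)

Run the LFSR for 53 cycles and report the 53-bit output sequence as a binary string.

tick  register→output (feedback)
  0  0101010101101010100→0 (0)
  1  1010101011010101000→1 (0)
  2  0101010110101010000→0 (0)
  3  1010101101010100000→1 (0)
  4  0101011010101000000→0 (0)
  5  1010110101010000000→1 (1)
  6  0101101010100000001→0 (1)
  7  1011010101000000011→1 (1)
  8  0110101010000000111→0 (0)
  9  1101010100000001110→1 (1)
 10  1010101000000011101→1 (0)
 11  0101010000000111010→0 (0)
 12  1010100000001110100→1 (0)
 13  0101000000011101000→0 (1)
 14  1010000000111010001→1 (0)
 15  0100000001110100010→0 (1)
 16  1000000011101000101→1 (1)
 17  0000000111010001011→0 (0)
 18  0000001110100010110→0 (0)
 19  0000011101000101100→0 (1)
 20  0000111010001011001→0 (1)
 21  0001110100010110011→0 (1)
 22  0011101000101100111→0 (1)
 23  0111010001011001111→0 (1)
 24  1110100010110011111→1 (1)
 25  1101000101100111111→1 (0)
 26  1010001011001111110→1 (0)
 27  0100010110011111100→0 (0)
 28  1000101100111111000→1 (1)
 29  0001011001111110001→0 (1)
 30  0010110011111100011→0 (0)
 31  0101100111111000110→0 (1)
 32  1011001111110001101→1 (0)
 33  0110011111100011010→0 (1)
 34  1100111111000110101→1 (1)
 35  1001111110001101011→1 (0)
 36  0011111100011010110→0 (0)
 37  0111111000110101100→0 (1)
 38  1111110001101011001→1 (0)
 39  1111100011010110010→1 (1)
 40  1111000110101100101→1 (1)
 41  1110001101011001011→1 (1)
 42  1100011010110010111→1 (1)
 43  1000110101100101111→1 (0)
 44  0001101011001011110→0 (0)
 45  0011010110010111100→0 (0)
 46  0110101100101111000→0 (0)
 47  1101011001011110000→1 (1)
 48  1010110010111100001→1 (1)
 49  0101100101111000011→0 (1)
 50  1011001011110000111→1 (0)
 51  0110010111100001110→0 (1)
 52  1100101111000011101→1 (0)

01010101011010101000000011101000101100111111000110101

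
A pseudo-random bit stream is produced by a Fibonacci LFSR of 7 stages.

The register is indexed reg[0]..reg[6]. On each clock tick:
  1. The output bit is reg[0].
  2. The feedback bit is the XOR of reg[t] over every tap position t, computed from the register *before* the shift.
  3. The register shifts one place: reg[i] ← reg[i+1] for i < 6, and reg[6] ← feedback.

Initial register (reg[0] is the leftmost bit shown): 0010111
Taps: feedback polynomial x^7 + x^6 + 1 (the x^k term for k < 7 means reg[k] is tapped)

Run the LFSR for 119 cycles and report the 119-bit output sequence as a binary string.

k : reg_k → out_k, fb_k
0: 0010111 → 0, fb=1
1: 0101111 → 0, fb=1
2: 1011111 → 1, fb=0
3: 0111110 → 0, fb=0
4: 1111100 → 1, fb=1
5: 1111001 → 1, fb=0
6: 1110010 → 1, fb=1
7: 1100101 → 1, fb=0
8: 1001010 → 1, fb=1
9: 0010101 → 0, fb=1
10: 0101011 → 0, fb=1
11: 1010111 → 1, fb=0
12: 0101110 → 0, fb=0
13: 1011100 → 1, fb=1
14: 0111001 → 0, fb=1
15: 1110011 → 1, fb=0
16: 1100110 → 1, fb=1
17: 1001101 → 1, fb=0
18: 0011010 → 0, fb=0
19: 0110100 → 0, fb=0
20: 1101000 → 1, fb=1
21: 1010001 → 1, fb=0
22: 0100010 → 0, fb=0
23: 1000100 → 1, fb=1
24: 0001001 → 0, fb=1
25: 0010011 → 0, fb=1
26: 0100111 → 0, fb=1
27: 1001111 → 1, fb=0
28: 0011110 → 0, fb=0
29: 0111100 → 0, fb=0
30: 1111000 → 1, fb=1
31: 1110001 → 1, fb=0
32: 1100010 → 1, fb=1
33: 1000101 → 1, fb=0
34: 0001010 → 0, fb=0
35: 0010100 → 0, fb=0
36: 0101000 → 0, fb=0
37: 1010000 → 1, fb=1
38: 0100001 → 0, fb=1
39: 1000011 → 1, fb=0
40: 0000110 → 0, fb=0
41: 0001100 → 0, fb=0
42: 0011000 → 0, fb=0
43: 0110000 → 0, fb=0
44: 1100000 → 1, fb=1
45: 1000001 → 1, fb=0
46: 0000010 → 0, fb=0
47: 0000100 → 0, fb=0
48: 0001000 → 0, fb=0
49: 0010000 → 0, fb=0
50: 0100000 → 0, fb=0
51: 1000000 → 1, fb=1
52: 0000001 → 0, fb=1
53: 0000011 → 0, fb=1
54: 0000111 → 0, fb=1
55: 0001111 → 0, fb=1
56: 0011111 → 0, fb=1
57: 0111111 → 0, fb=1
58: 1111111 → 1, fb=0
59: 1111110 → 1, fb=1
60: 1111101 → 1, fb=0
61: 1111010 → 1, fb=1
62: 1110101 → 1, fb=0
63: 1101010 → 1, fb=1
64: 1010101 → 1, fb=0
65: 0101010 → 0, fb=0
66: 1010100 → 1, fb=1
67: 0101001 → 0, fb=1
68: 1010011 → 1, fb=0
69: 0100110 → 0, fb=0
70: 1001100 → 1, fb=1
71: 0011001 → 0, fb=1
72: 0110011 → 0, fb=1
73: 1100111 → 1, fb=0
74: 1001110 → 1, fb=1
75: 0011101 → 0, fb=1
76: 0111011 → 0, fb=1
77: 1110111 → 1, fb=0
78: 1101110 → 1, fb=1
79: 1011101 → 1, fb=0
80: 0111010 → 0, fb=0
81: 1110100 → 1, fb=1
82: 1101001 → 1, fb=0
83: 1010010 → 1, fb=1
84: 0100101 → 0, fb=1
85: 1001011 → 1, fb=0
86: 0010110 → 0, fb=0
87: 0101100 → 0, fb=0
88: 1011000 → 1, fb=1
89: 0110001 → 0, fb=1
90: 1100011 → 1, fb=0
91: 1000110 → 1, fb=1
92: 0001101 → 0, fb=1
93: 0011011 → 0, fb=1
94: 0110111 → 0, fb=1
95: 1101111 → 1, fb=0
96: 1011110 → 1, fb=1
97: 0111101 → 0, fb=1
98: 1111011 → 1, fb=0
99: 1110110 → 1, fb=1
100: 1101101 → 1, fb=0
101: 1011010 → 1, fb=1
102: 0110101 → 0, fb=1
103: 1101011 → 1, fb=0
104: 1010110 → 1, fb=1
105: 0101101 → 0, fb=1
106: 1011011 → 1, fb=0
107: 0110110 → 0, fb=0
108: 1101100 → 1, fb=1
109: 1011001 → 1, fb=0
110: 0110010 → 0, fb=0
111: 1100100 → 1, fb=1
112: 1001001 → 1, fb=0
113: 0010010 → 0, fb=0
114: 0100100 → 0, fb=0
115: 1001000 → 1, fb=1
116: 0010001 → 0, fb=1
117: 0100011 → 0, fb=1
118: 1000111 → 1, fb=0

00101111100101011100110100010011110001010000110000010000001111111010101001100111011101001011000110111101101011011001001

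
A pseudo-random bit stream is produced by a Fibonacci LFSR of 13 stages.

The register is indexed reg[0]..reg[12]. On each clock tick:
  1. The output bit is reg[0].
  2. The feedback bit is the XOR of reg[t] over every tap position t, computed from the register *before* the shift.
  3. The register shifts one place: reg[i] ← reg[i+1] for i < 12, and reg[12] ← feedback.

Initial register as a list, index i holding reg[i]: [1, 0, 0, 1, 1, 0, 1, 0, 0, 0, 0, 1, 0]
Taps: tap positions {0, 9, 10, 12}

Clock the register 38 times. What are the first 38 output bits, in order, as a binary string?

k : reg_k → out_k, fb_k
0: 1001101000010 → 1, fb=1
1: 0011010000101 → 0, fb=0
2: 0110100001010 → 0, fb=1
3: 1101000010101 → 1, fb=1
4: 1010000101011 → 1, fb=1
5: 0100001010111 → 0, fb=0
6: 1000010101110 → 1, fb=1
7: 0000101011101 → 0, fb=1
8: 0001010111011 → 0, fb=0
9: 0010101110110 → 0, fb=1
10: 0101011101101 → 0, fb=1
11: 1010111011011 → 1, fb=1
12: 0101110110111 → 0, fb=0
13: 1011101101110 → 1, fb=1
14: 0111011011101 → 0, fb=1
15: 1110110111011 → 1, fb=1
16: 1101101110111 → 1, fb=1
17: 1011011101111 → 1, fb=0
18: 0110111011110 → 0, fb=0
19: 1101110111100 → 1, fb=1
20: 1011101111001 → 1, fb=1
21: 0111011110011 → 0, fb=1
22: 1110111100111 → 1, fb=1
23: 1101111001111 → 1, fb=0
24: 1011110011110 → 1, fb=1
25: 0111100111101 → 0, fb=1
26: 1111001111011 → 1, fb=1
27: 1110011110111 → 1, fb=1
28: 1100111101111 → 1, fb=0
29: 1001111011110 → 1, fb=1
30: 0011110111101 → 0, fb=1
31: 0111101111011 → 0, fb=0
32: 1111011110110 → 1, fb=0
33: 1110111101100 → 1, fb=1
34: 1101111011001 → 1, fb=1
35: 1011110110011 → 1, fb=0
36: 0111101100110 → 0, fb=1
37: 1111011001101 → 1, fb=0

10011010000101011101101110111100111101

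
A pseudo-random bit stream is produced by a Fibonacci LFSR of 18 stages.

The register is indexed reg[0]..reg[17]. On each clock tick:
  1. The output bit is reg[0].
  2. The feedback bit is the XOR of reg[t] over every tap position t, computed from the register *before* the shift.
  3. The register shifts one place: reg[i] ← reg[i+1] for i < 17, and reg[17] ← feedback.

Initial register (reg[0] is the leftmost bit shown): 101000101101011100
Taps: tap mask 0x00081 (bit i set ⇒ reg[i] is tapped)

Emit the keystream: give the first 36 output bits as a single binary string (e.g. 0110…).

101000101101011100110010010100111000

k : reg_k → out_k, fb_k
0: 101000101101011100 → 1, fb=1
1: 010001011010111001 → 0, fb=1
2: 100010110101110011 → 1, fb=0
3: 000101101011100110 → 0, fb=0
4: 001011010111001100 → 0, fb=1
5: 010110101110011001 → 0, fb=0
6: 101101011100110010 → 1, fb=0
7: 011010111001100100 → 0, fb=1
8: 110101110011001001 → 1, fb=0
9: 101011100110010010 → 1, fb=1
10: 010111001100100101 → 0, fb=0
11: 101110011001001010 → 1, fb=0
12: 011100110010010100 → 0, fb=1
13: 111001100100101001 → 1, fb=1
14: 110011001001010011 → 1, fb=1
15: 100110010010100111 → 1, fb=0
16: 001100100101001110 → 0, fb=0
17: 011001001010011100 → 0, fb=0
18: 110010010100111000 → 1, fb=0
19: 100100101001110000 → 1, fb=1
20: 001001010011100001 → 0, fb=1
21: 010010100111000011 → 0, fb=0
22: 100101001110000110 → 1, fb=1
23: 001010011100001101 → 0, fb=1
24: 010100111000011011 → 0, fb=1
25: 101001110000110111 → 1, fb=0
26: 010011100001101110 → 0, fb=0
27: 100111000011011100 → 1, fb=1
28: 001110000110111001 → 0, fb=0
29: 011100001101110010 → 0, fb=0
30: 111000011011100100 → 1, fb=0
31: 110000110111001000 → 1, fb=0
32: 100001101110010000 → 1, fb=1
33: 000011011100100001 → 0, fb=1
34: 000110111001000011 → 0, fb=1
35: 001101110010000111 → 0, fb=1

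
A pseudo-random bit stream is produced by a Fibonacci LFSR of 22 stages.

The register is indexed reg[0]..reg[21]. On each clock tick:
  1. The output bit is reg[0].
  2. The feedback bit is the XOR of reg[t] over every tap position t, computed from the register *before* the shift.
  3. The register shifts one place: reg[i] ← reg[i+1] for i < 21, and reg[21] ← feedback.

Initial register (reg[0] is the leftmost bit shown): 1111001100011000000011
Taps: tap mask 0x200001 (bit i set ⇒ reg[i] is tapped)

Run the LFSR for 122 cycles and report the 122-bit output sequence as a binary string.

11110011000110000000110101110111101111111101100101101011010101011011100100110110011001001011100010010001000111001011110001

tick  register→output (feedback)
  0  1111001100011000000011→1 (0)
  1  1110011000110000000110→1 (1)
  2  1100110001100000001101→1 (0)
  3  1001100011000000011010→1 (1)
  4  0011000110000000110101→0 (1)
  5  0110001100000001101011→0 (1)
  6  1100011000000011010111→1 (0)
  7  1000110000000110101110→1 (1)
  8  0001100000001101011101→0 (1)
  9  0011000000011010111011→0 (1)
 10  0110000000110101110111→0 (1)
 11  1100000001101011101111→1 (0)
 12  1000000011010111011110→1 (1)
 13  0000000110101110111101→0 (1)
 14  0000001101011101111011→0 (1)
 15  0000011010111011110111→0 (1)
 16  0000110101110111101111→0 (1)
 17  0001101011101111011111→0 (1)
 18  0011010111011110111111→0 (1)
 19  0110101110111101111111→0 (1)
 20  1101011101111011111111→1 (0)
 21  1010111011110111111110→1 (1)
 22  0101110111101111111101→0 (1)
 23  1011101111011111111011→1 (0)
 24  0111011110111111110110→0 (0)
 25  1110111101111111101100→1 (1)
 26  1101111011111111011001→1 (0)
 27  1011110111111110110010→1 (1)
 28  0111101111111101100101→0 (1)
 29  1111011111111011001011→1 (0)
 30  1110111111110110010110→1 (1)
 31  1101111111101100101101→1 (0)
 32  1011111111011001011010→1 (1)
 33  0111111110110010110101→0 (1)
 34  1111111101100101101011→1 (0)
 35  1111111011001011010110→1 (1)
 36  1111110110010110101101→1 (0)
 37  1111101100101101011010→1 (1)
 38  1111011001011010110101→1 (0)
 39  1110110010110101101010→1 (1)
 40  1101100101101011010101→1 (0)
 41  1011001011010110101010→1 (1)
 42  0110010110101101010101→0 (1)
 43  1100101101011010101011→1 (0)
 44  1001011010110101010110→1 (1)
 45  0010110101101010101101→0 (1)
 46  0101101011010101011011→0 (1)
 47  1011010110101010110111→1 (0)
 48  0110101101010101101110→0 (0)
 49  1101011010101011011100→1 (1)
 50  1010110101010110111001→1 (0)
 51  0101101010101101110010→0 (0)
 52  1011010101011011100100→1 (1)
 53  0110101010110111001001→0 (1)
 54  1101010101101110010011→1 (0)
 55  1010101011011100100110→1 (1)
 56  0101010110111001001101→0 (1)
 57  1010101101110010011011→1 (0)
 58  0101011011100100110110→0 (0)
 59  1010110111001001101100→1 (1)
 60  0101101110010011011001→0 (1)
 61  1011011100100110110011→1 (0)
 62  0110111001001101100110→0 (0)
 63  1101110010011011001100→1 (1)
 64  1011100100110110011001→1 (0)
 65  0111001001101100110010→0 (0)
 66  1110010011011001100100→1 (1)
 67  1100100110110011001001→1 (0)
 68  1001001101100110010010→1 (1)
 69  0010011011001100100101→0 (1)
 70  0100110110011001001011→0 (1)
 71  1001101100110010010111→1 (0)
 72  0011011001100100101110→0 (0)
 73  0110110011001001011100→0 (0)
 74  1101100110010010111000→1 (1)
 75  1011001100100101110001→1 (0)
 76  0110011001001011100010→0 (0)
 77  1100110010010111000100→1 (1)
 78  1001100100101110001001→1 (0)
 79  0011001001011100010010→0 (0)
 80  0110010010111000100100→0 (0)
 81  1100100101110001001000→1 (1)
 82  1001001011100010010001→1 (0)
 83  0010010111000100100010→0 (0)
 84  0100101110001001000100→0 (0)
 85  1001011100010010001000→1 (1)
 86  0010111000100100010001→0 (1)
 87  0101110001001000100011→0 (1)
 88  1011100010010001000111→1 (0)
 89  0111000100100010001110→0 (0)
 90  1110001001000100011100→1 (1)
 91  1100010010001000111001→1 (0)
 92  1000100100010001110010→1 (1)
 93  0001001000100011100101→0 (1)
 94  0010010001000111001011→0 (1)
 95  0100100010001110010111→0 (1)
 96  1001000100011100101111→1 (0)
 97  0010001000111001011110→0 (0)
 98  0100010001110010111100→0 (0)
 99  1000100011100101111000→1 (1)
100  0001000111001011110001→0 (1)
101  0010001110010111100011→0 (1)
102  0100011100101111000111→0 (1)
103  1000111001011110001111→1 (0)
104  0001110010111100011110→0 (0)
105  0011100101111000111100→0 (0)
106  0111001011110001111000→0 (0)
107  1110010111100011110000→1 (1)
108  1100101111000111100001→1 (0)
109  1001011110001111000010→1 (1)
110  0010111100011110000101→0 (1)
111  0101111000111100001011→0 (1)
112  1011110001111000010111→1 (0)
113  0111100011110000101110→0 (0)
114  1111000111100001011100→1 (1)
115  1110001111000010111001→1 (0)
116  1100011110000101110010→1 (1)
117  1000111100001011100101→1 (0)
118  0001111000010111001010→0 (0)
119  0011110000101110010100→0 (0)
120  0111100001011100101000→0 (0)
121  1111000010111001010000→1 (1)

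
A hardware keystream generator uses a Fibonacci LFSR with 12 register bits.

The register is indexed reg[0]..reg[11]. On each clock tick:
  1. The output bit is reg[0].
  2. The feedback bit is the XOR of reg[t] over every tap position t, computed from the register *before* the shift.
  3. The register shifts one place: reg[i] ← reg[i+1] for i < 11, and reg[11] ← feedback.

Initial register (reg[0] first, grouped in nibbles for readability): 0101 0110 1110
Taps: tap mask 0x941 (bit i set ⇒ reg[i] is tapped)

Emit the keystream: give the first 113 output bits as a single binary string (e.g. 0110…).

01010110111000001011101001111001011001111010001101111111110110011111100101001011111110001001100001001000001110101

step | reg (before) | out | fb
   0 | 010101101110 | 0 | 0
   1 | 101011011100 | 1 | 0
   2 | 010110111000 | 0 | 0
   3 | 101101110000 | 1 | 0
   4 | 011011100000 | 0 | 1
   5 | 110111000001 | 1 | 0
   6 | 101110000010 | 1 | 1
   7 | 011100000101 | 0 | 1
   8 | 111000001011 | 1 | 1
   9 | 110000010111 | 1 | 0
  10 | 100000101110 | 1 | 1
  11 | 000001011101 | 0 | 0
  12 | 000010111010 | 0 | 0
  13 | 000101110100 | 0 | 1
  14 | 001011101001 | 0 | 1
  15 | 010111010011 | 0 | 1
  16 | 101110100111 | 1 | 1
  17 | 011101001111 | 0 | 0
  18 | 111010011110 | 1 | 0
  19 | 110100111100 | 1 | 1
  20 | 101001111001 | 1 | 0
  21 | 010011110010 | 0 | 1
  22 | 100111100101 | 1 | 1
  23 | 001111001011 | 0 | 0
  24 | 011110010110 | 0 | 0
  25 | 111100101100 | 1 | 1
  26 | 111001011001 | 1 | 1
  27 | 110010110011 | 1 | 1
  28 | 100101100111 | 1 | 1
  29 | 001011001111 | 0 | 0
  30 | 010110011110 | 0 | 1
  31 | 101100111101 | 1 | 0
  32 | 011001111010 | 0 | 0
  33 | 110011110100 | 1 | 0
  34 | 100111101000 | 1 | 1
  35 | 001111010001 | 0 | 1
  36 | 011110100011 | 0 | 0
  37 | 111101000110 | 1 | 1
  38 | 111010001101 | 1 | 1
  39 | 110100011011 | 1 | 1
  40 | 101000110111 | 1 | 1
  41 | 010001101111 | 0 | 1
  42 | 100011011111 | 1 | 1
  43 | 000110111111 | 0 | 1
  44 | 001101111111 | 0 | 1
  45 | 011011111111 | 0 | 1
  46 | 110111111111 | 1 | 0
  47 | 101111111110 | 1 | 1
  48 | 011111111101 | 0 | 1
  49 | 111111111011 | 1 | 0
  50 | 111111110110 | 1 | 0
  51 | 111111101100 | 1 | 1
  52 | 111111011001 | 1 | 1
  53 | 111110110011 | 1 | 1
  54 | 111101100111 | 1 | 1
  55 | 111011001111 | 1 | 1
  56 | 110110011111 | 1 | 1
  57 | 101100111111 | 1 | 0
  58 | 011001111110 | 0 | 0
  59 | 110011111100 | 1 | 1
  60 | 100111111001 | 1 | 0
  61 | 001111110010 | 0 | 1
  62 | 011111100101 | 0 | 0
  63 | 111111001010 | 1 | 0
  64 | 111110010100 | 1 | 1
  65 | 111100101001 | 1 | 0
  66 | 111001010010 | 1 | 1
  67 | 110010100101 | 1 | 1
  68 | 100101001011 | 1 | 1
  69 | 001010010111 | 0 | 1
  70 | 010100101111 | 0 | 1
  71 | 101001011111 | 1 | 1
  72 | 010010111111 | 0 | 1
  73 | 100101111111 | 1 | 0
  74 | 001011111110 | 0 | 0
  75 | 010111111100 | 0 | 0
  76 | 101111111000 | 1 | 1
  77 | 011111110001 | 0 | 0
  78 | 111111100010 | 1 | 0
  79 | 111111000100 | 1 | 1
  80 | 111110001001 | 1 | 1
  81 | 111100010011 | 1 | 0
  82 | 111000100110 | 1 | 0
  83 | 110001001100 | 1 | 0
  84 | 100010011000 | 1 | 0
  85 | 000100110000 | 0 | 1
  86 | 001001100001 | 0 | 0
  87 | 010011000010 | 0 | 0
  88 | 100110000100 | 1 | 1
  89 | 001100001001 | 0 | 0
  90 | 011000010010 | 0 | 0
  91 | 110000100100 | 1 | 0
  92 | 100001001000 | 1 | 0
  93 | 000010010000 | 0 | 0
  94 | 000100100000 | 0 | 1
  95 | 001001000001 | 0 | 1
  96 | 010010000011 | 0 | 1
  97 | 100100000111 | 1 | 0
  98 | 001000001110 | 0 | 1
  99 | 010000011101 | 0 | 0
 100 | 100000111010 | 1 | 1
 101 | 000001110101 | 0 | 0
 102 | 000011101010 | 0 | 0
 103 | 000111010100 | 0 | 0
 104 | 001110101000 | 0 | 0
 105 | 011101010000 | 0 | 0
 106 | 111010100000 | 1 | 0
 107 | 110101000000 | 1 | 1
 108 | 101010000001 | 1 | 0
 109 | 010100000010 | 0 | 0
 110 | 101000000100 | 1 | 1
 111 | 010000001001 | 0 | 0
 112 | 100000010010 | 1 | 1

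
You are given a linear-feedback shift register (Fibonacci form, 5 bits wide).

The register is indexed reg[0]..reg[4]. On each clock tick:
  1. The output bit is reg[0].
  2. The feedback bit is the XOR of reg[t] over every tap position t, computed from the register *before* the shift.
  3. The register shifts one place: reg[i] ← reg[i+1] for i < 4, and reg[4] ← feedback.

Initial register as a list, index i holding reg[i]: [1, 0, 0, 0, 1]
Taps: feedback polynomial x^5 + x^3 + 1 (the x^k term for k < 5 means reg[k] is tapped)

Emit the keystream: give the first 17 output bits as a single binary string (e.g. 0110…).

k : reg_k → out_k, fb_k
0: 10001 → 1, fb=1
1: 00011 → 0, fb=1
2: 00111 → 0, fb=1
3: 01111 → 0, fb=1
4: 11111 → 1, fb=0
5: 11110 → 1, fb=0
6: 11100 → 1, fb=1
7: 11001 → 1, fb=1
8: 10011 → 1, fb=0
9: 00110 → 0, fb=1
10: 01101 → 0, fb=0
11: 11010 → 1, fb=0
12: 10100 → 1, fb=1
13: 01001 → 0, fb=0
14: 10010 → 1, fb=0
15: 00100 → 0, fb=0
16: 01000 → 0, fb=0

10001111100110100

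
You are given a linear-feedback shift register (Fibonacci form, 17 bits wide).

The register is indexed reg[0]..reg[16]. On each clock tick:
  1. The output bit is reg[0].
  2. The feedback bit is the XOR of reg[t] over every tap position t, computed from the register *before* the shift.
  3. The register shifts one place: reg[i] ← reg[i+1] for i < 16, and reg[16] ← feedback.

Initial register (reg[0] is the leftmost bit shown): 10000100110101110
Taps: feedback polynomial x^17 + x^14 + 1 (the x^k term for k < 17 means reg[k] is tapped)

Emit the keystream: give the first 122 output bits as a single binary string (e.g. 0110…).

10000100110101110010011010111100000100010111000000001001100010010010000011011111011111111001110000111000110101001000110111

k : reg_k → out_k, fb_k
0: 10000100110101110 → 1, fb=0
1: 00001001101011100 → 0, fb=1
2: 00010011010111001 → 0, fb=0
3: 00100110101110010 → 0, fb=0
4: 01001101011100100 → 0, fb=1
5: 10011010111001001 → 1, fb=1
6: 00110101110010011 → 0, fb=0
7: 01101011100100110 → 0, fb=1
8: 11010111001001101 → 1, fb=0
9: 10101110010011010 → 1, fb=1
10: 01011100100110101 → 0, fb=1
11: 10111001001101011 → 1, fb=1
12: 01110010011010111 → 0, fb=1
13: 11100100110101111 → 1, fb=0
14: 11001001101011110 → 1, fb=0
15: 10010011010111100 → 1, fb=0
16: 00100110101111000 → 0, fb=0
17: 01001101011110000 → 0, fb=0
18: 10011010111100000 → 1, fb=1
19: 00110101111000001 → 0, fb=0
20: 01101011110000010 → 0, fb=0
21: 11010111100000100 → 1, fb=0
22: 10101111000001000 → 1, fb=1
23: 01011110000010001 → 0, fb=0
24: 10111100000100010 → 1, fb=1
25: 01111000001000101 → 0, fb=1
26: 11110000010001011 → 1, fb=1
27: 11100000100010111 → 1, fb=0
28: 11000001000101110 → 1, fb=0
29: 10000010001011100 → 1, fb=0
30: 00000100010111000 → 0, fb=0
31: 00001000101110000 → 0, fb=0
32: 00010001011100000 → 0, fb=0
33: 00100010111000000 → 0, fb=0
34: 01000101110000000 → 0, fb=0
35: 10001011100000000 → 1, fb=1
36: 00010111000000001 → 0, fb=0
37: 00101110000000010 → 0, fb=0
38: 01011100000000100 → 0, fb=1
39: 10111000000001001 → 1, fb=1
40: 01110000000010011 → 0, fb=0
41: 11100000000100110 → 1, fb=0
42: 11000000001001100 → 1, fb=0
43: 10000000010011000 → 1, fb=1
44: 00000000100110001 → 0, fb=0
45: 00000001001100010 → 0, fb=0
46: 00000010011000100 → 0, fb=1
47: 00000100110001001 → 0, fb=0
48: 00001001100010010 → 0, fb=0
49: 00010011000100100 → 0, fb=1
50: 00100110001001001 → 0, fb=0
51: 01001100010010010 → 0, fb=0
52: 10011000100100100 → 1, fb=0
53: 00110001001001000 → 0, fb=0
54: 01100010010010000 → 0, fb=0
55: 11000100100100000 → 1, fb=1
56: 10001001001000001 → 1, fb=1
57: 00010010010000011 → 0, fb=0
58: 00100100100000110 → 0, fb=1
59: 01001001000001101 → 0, fb=1
60: 10010010000011011 → 1, fb=1
61: 00100100000110111 → 0, fb=1
62: 01001000001101111 → 0, fb=1
63: 10010000011011111 → 1, fb=0
64: 00100000110111110 → 0, fb=1
65: 01000001101111101 → 0, fb=1
66: 10000011011111011 → 1, fb=1
67: 00000110111110111 → 0, fb=1
68: 00001101111101111 → 0, fb=1
69: 00011011111011111 → 0, fb=1
70: 00110111110111111 → 0, fb=1
71: 01101111101111111 → 0, fb=1
72: 11011111011111111 → 1, fb=0
73: 10111110111111110 → 1, fb=0
74: 01111101111111100 → 0, fb=1
75: 11111011111111001 → 1, fb=1
76: 11110111111110011 → 1, fb=1
77: 11101111111100111 → 1, fb=0
78: 11011111111001110 → 1, fb=0
79: 10111111110011100 → 1, fb=0
80: 01111111100111000 → 0, fb=0
81: 11111111001110000 → 1, fb=1
82: 11111110011100001 → 1, fb=1
83: 11111100111000011 → 1, fb=1
84: 11111001110000111 → 1, fb=0
85: 11110011100001110 → 1, fb=0
86: 11100111000011100 → 1, fb=0
87: 11001110000111000 → 1, fb=1
88: 10011100001110001 → 1, fb=1
89: 00111000011100011 → 0, fb=0
90: 01110000111000110 → 0, fb=1
91: 11100001110001101 → 1, fb=0
92: 11000011100011010 → 1, fb=1
93: 10000111000110101 → 1, fb=0
94: 00001110001101010 → 0, fb=0
95: 00011100011010100 → 0, fb=1
96: 00111000110101001 → 0, fb=0
97: 01110001101010010 → 0, fb=0
98: 11100011010100100 → 1, fb=0
99: 11000110101001000 → 1, fb=1
100: 10001101010010001 → 1, fb=1
101: 00011010100100011 → 0, fb=0
102: 00110101001000110 → 0, fb=1
103: 01101010010001101 → 0, fb=1
104: 11010100100011011 → 1, fb=1
105: 10101001000110111 → 1, fb=0
106: 01010010001101110 → 0, fb=1
107: 10100100011011101 → 1, fb=0
108: 01001000110111010 → 0, fb=0
109: 10010001101110100 → 1, fb=0
110: 00100011011101000 → 0, fb=0
111: 01000110111010000 → 0, fb=0
112: 10001101110100000 → 1, fb=1
113: 00011011101000001 → 0, fb=0
114: 00110111010000010 → 0, fb=0
115: 01101110100000100 → 0, fb=1
116: 11011101000001001 → 1, fb=1
117: 10111010000010011 → 1, fb=1
118: 01110100000100111 → 0, fb=1
119: 11101000001001111 → 1, fb=0
120: 11010000010011110 → 1, fb=0
121: 10100000100111100 → 1, fb=0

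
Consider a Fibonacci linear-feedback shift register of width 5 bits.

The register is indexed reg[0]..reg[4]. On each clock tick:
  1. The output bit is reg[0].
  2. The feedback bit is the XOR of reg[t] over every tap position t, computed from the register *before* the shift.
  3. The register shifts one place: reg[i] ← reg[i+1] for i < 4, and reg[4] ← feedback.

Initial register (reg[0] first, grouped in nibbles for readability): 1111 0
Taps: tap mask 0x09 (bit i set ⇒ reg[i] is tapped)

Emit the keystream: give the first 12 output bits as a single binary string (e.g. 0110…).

111100110100

tick  register→output (feedback)
  0  11110→1 (0)
  1  11100→1 (1)
  2  11001→1 (1)
  3  10011→1 (0)
  4  00110→0 (1)
  5  01101→0 (0)
  6  11010→1 (0)
  7  10100→1 (1)
  8  01001→0 (0)
  9  10010→1 (0)
 10  00100→0 (0)
 11  01000→0 (0)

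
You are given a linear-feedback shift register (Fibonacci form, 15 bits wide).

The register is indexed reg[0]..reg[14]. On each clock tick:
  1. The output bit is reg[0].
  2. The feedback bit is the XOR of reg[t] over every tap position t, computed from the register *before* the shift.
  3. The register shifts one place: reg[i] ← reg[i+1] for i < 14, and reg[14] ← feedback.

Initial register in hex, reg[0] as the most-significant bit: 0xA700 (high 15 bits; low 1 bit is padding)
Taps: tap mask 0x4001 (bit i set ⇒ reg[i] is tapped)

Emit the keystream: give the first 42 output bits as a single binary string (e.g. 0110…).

k : reg_k → out_k, fb_k
0: 101001110000000 → 1, fb=1
1: 010011100000001 → 0, fb=1
2: 100111000000011 → 1, fb=0
3: 001110000000110 → 0, fb=0
4: 011100000001100 → 0, fb=0
5: 111000000011000 → 1, fb=1
6: 110000000110001 → 1, fb=0
7: 100000001100010 → 1, fb=1
8: 000000011000101 → 0, fb=1
9: 000000110001011 → 0, fb=1
10: 000001100010111 → 0, fb=1
11: 000011000101111 → 0, fb=1
12: 000110001011111 → 0, fb=1
13: 001100010111111 → 0, fb=1
14: 011000101111111 → 0, fb=1
15: 110001011111111 → 1, fb=0
16: 100010111111110 → 1, fb=1
17: 000101111111101 → 0, fb=1
18: 001011111111011 → 0, fb=1
19: 010111111110111 → 0, fb=1
20: 101111111101111 → 1, fb=0
21: 011111111011110 → 0, fb=0
22: 111111110111100 → 1, fb=1
23: 111111101111001 → 1, fb=0
24: 111111011110010 → 1, fb=1
25: 111110111100101 → 1, fb=0
26: 111101111001010 → 1, fb=1
27: 111011110010101 → 1, fb=0
28: 110111100101010 → 1, fb=1
29: 101111001010101 → 1, fb=0
30: 011110010101010 → 0, fb=0
31: 111100101010100 → 1, fb=1
32: 111001010101001 → 1, fb=0
33: 110010101010010 → 1, fb=1
34: 100101010100101 → 1, fb=0
35: 001010101001010 → 0, fb=0
36: 010101010010100 → 0, fb=0
37: 101010100101000 → 1, fb=1
38: 010101001010001 → 0, fb=1
39: 101010010100011 → 1, fb=0
40: 010100101000110 → 0, fb=0
41: 101001010001100 → 1, fb=1

101001110000000110001011111111011110010101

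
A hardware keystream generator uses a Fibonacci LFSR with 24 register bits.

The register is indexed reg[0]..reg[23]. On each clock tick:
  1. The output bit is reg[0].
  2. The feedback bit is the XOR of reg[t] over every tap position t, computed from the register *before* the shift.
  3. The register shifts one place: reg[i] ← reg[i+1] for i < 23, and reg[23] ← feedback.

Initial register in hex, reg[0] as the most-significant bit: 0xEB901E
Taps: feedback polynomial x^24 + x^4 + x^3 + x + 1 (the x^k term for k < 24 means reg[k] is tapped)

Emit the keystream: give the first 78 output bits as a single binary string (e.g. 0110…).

111010111001000000011110110110010011000100111000001100011100100100001010110000

tick  register→output (feedback)
  0  111010111001000000011110→1 (1)
  1  110101110010000000111101→1 (1)
  2  101011100100000001111011→1 (0)
  3  010111001000000011110110→0 (1)
  4  101110010000000111101101→1 (1)
  5  011100100000001111011011→0 (0)
  6  111001000000011110110110→1 (0)
  7  110010000000111101101100→1 (1)
  8  100100000001111011011001→1 (0)
  9  001000000011110110110010→0 (0)
 10  010000000111101101100100→0 (1)
 11  100000001111011011001001→1 (1)
 12  000000011110110110010011→0 (0)
 13  000000111101101100100110→0 (0)
 14  000001111011011001001100→0 (0)
 15  000011110110110010011000→0 (1)
 16  000111101101100100110001→0 (0)
 17  001111011011001001100010→0 (0)
 18  011110110110010011000100→0 (1)
 19  111101101100100110001001→1 (1)
 20  111011011001001100010011→1 (1)
 21  110110110010011000100111→1 (0)
 22  101101100100110001001110→1 (0)
 23  011011001001100010011100→0 (0)
 24  110110010011000100111000→1 (0)
 25  101100100110001001110000→1 (0)
 26  011001001100010011100000→0 (1)
 27  110010011000100111000001→1 (1)
 28  100100110001001110000011→1 (0)
 29  001001100010011100000110→0 (0)
 30  010011000100111000001100→0 (0)
 31  100110001001110000011000→1 (1)
 32  001100010011100000110001→0 (1)
 33  011000100111000001100011→0 (1)
 34  110001001110000011000111→1 (0)
 35  100010011100000110001110→1 (0)
 36  000100111000001100011100→0 (1)
 37  001001110000011000111001→0 (0)
 38  010011100000110001110010→0 (0)
 39  100111000001100011100100→1 (1)
 40  001110000011000111001001→0 (0)
 41  011100000110001110010010→0 (0)
 42  111000001100011100100100→1 (0)
 43  110000011000111001001000→1 (0)
 44  100000110001110010010000→1 (1)
 45  000001100011100100100001→0 (0)
 46  000011000111001001000010→0 (1)
 47  000110001110010010000101→0 (0)
 48  001100011100100100001010→0 (1)
 49  011000111001001000010101→0 (1)
 50  110001110010010000101011→1 (0)
 51  100011100100100001010110→1 (0)
 52  000111001001000010101100→0 (0)
 53  001110010010000101011000→0 (0)
 54  011100100100001010110000→0 (0)
 55  111001001000010101100000→1 (0)
 56  110010010000101011000000→1 (1)
 57  100100100001010110000001→1 (0)
 58  001001000010101100000010→0 (0)
 59  010010000101011000000100→0 (0)
 60  100100001010110000001000→1 (0)
 61  001000010101100000010000→0 (0)
 62  010000101011000000100000→0 (1)
 63  100001010110000001000001→1 (1)
 64  000010101100000010000011→0 (1)
 65  000101011000000100000111→0 (1)
 66  001010110000001000001111→0 (1)
 67  010101100000010000011111→0 (0)
 68  101011000000100000111110→1 (0)
 69  010110000001000001111100→0 (1)
 70  101100000010000011111001→1 (0)
 71  011000000100000111110010→0 (1)
 72  110000001000001111100101→1 (0)
 73  100000010000011111001010→1 (1)
 74  000000100000111110010101→0 (0)
 75  000001000001111100101010→0 (0)
 76  000010000011111001010100→0 (1)
 77  000100000111110010101001→0 (1)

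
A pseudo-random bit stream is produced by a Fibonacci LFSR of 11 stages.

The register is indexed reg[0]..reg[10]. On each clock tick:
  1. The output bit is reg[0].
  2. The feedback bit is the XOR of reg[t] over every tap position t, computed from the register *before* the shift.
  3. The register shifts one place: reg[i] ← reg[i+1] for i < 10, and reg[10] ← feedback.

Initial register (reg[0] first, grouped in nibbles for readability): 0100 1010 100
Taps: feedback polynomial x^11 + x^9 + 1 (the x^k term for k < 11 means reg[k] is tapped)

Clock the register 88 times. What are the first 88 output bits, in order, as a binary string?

0100101010001011101111101100011001001010010111101111011001001101101000011100010101100000

k : reg_k → out_k, fb_k
0: 01001010100 → 0, fb=0
1: 10010101000 → 1, fb=1
2: 00101010001 → 0, fb=0
3: 01010100010 → 0, fb=1
4: 10101000101 → 1, fb=1
5: 01010001011 → 0, fb=1
6: 10100010111 → 1, fb=0
7: 01000101110 → 0, fb=1
8: 10001011101 → 1, fb=1
9: 00010111011 → 0, fb=1
10: 00101110111 → 0, fb=1
11: 01011101111 → 0, fb=1
12: 10111011111 → 1, fb=0
13: 01110111110 → 0, fb=1
14: 11101111101 → 1, fb=1
15: 11011111011 → 1, fb=0
16: 10111110110 → 1, fb=0
17: 01111101100 → 0, fb=0
18: 11111011000 → 1, fb=1
19: 11110110001 → 1, fb=1
20: 11101100011 → 1, fb=0
21: 11011000110 → 1, fb=0
22: 10110001100 → 1, fb=1
23: 01100011001 → 0, fb=0
24: 11000110010 → 1, fb=0
25: 10001100100 → 1, fb=1
26: 00011001001 → 0, fb=0
27: 00110010010 → 0, fb=1
28: 01100100101 → 0, fb=0
29: 11001001010 → 1, fb=0
30: 10010010100 → 1, fb=1
31: 00100101001 → 0, fb=0
32: 01001010010 → 0, fb=1
33: 10010100101 → 1, fb=1
34: 00101001011 → 0, fb=1
35: 01010010111 → 0, fb=1
36: 10100101111 → 1, fb=0
37: 01001011110 → 0, fb=1
38: 10010111101 → 1, fb=1
39: 00101111011 → 0, fb=1
40: 01011110111 → 0, fb=1
41: 10111101111 → 1, fb=0
42: 01111011110 → 0, fb=1
43: 11110111101 → 1, fb=1
44: 11101111011 → 1, fb=0
45: 11011110110 → 1, fb=0
46: 10111101100 → 1, fb=1
47: 01111011001 → 0, fb=0
48: 11110110010 → 1, fb=0
49: 11101100100 → 1, fb=1
50: 11011001001 → 1, fb=1
51: 10110010011 → 1, fb=0
52: 01100100110 → 0, fb=1
53: 11001001101 → 1, fb=1
54: 10010011011 → 1, fb=0
55: 00100110110 → 0, fb=1
56: 01001101101 → 0, fb=0
57: 10011011010 → 1, fb=0
58: 00110110100 → 0, fb=0
59: 01101101000 → 0, fb=0
60: 11011010000 → 1, fb=1
61: 10110100001 → 1, fb=1
62: 01101000011 → 0, fb=1
63: 11010000111 → 1, fb=0
64: 10100001110 → 1, fb=0
65: 01000011100 → 0, fb=0
66: 10000111000 → 1, fb=1
67: 00001110001 → 0, fb=0
68: 00011100010 → 0, fb=1
69: 00111000101 → 0, fb=0
70: 01110001010 → 0, fb=1
71: 11100010101 → 1, fb=1
72: 11000101011 → 1, fb=0
73: 10001010110 → 1, fb=0
74: 00010101100 → 0, fb=0
75: 00101011000 → 0, fb=0
76: 01010110000 → 0, fb=0
77: 10101100000 → 1, fb=1
78: 01011000001 → 0, fb=0
79: 10110000010 → 1, fb=0
80: 01100000100 → 0, fb=0
81: 11000001000 → 1, fb=1
82: 10000010001 → 1, fb=1
83: 00000100011 → 0, fb=1
84: 00001000111 → 0, fb=1
85: 00010001111 → 0, fb=1
86: 00100011111 → 0, fb=1
87: 01000111111 → 0, fb=1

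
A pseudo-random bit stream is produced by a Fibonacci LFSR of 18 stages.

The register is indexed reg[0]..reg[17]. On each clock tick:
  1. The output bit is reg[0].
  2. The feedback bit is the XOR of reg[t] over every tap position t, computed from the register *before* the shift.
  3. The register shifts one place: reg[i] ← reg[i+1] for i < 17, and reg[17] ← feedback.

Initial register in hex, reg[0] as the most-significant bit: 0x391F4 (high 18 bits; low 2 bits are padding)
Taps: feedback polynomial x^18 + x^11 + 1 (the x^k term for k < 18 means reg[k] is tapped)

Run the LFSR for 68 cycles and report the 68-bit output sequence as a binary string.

00111001000111110111000010100110100100010000101110110011001001001010

tick  register→output (feedback)
  0  001110010001111101→0 (1)
  1  011100100011111011→0 (1)
  2  111001000111110111→1 (0)
  3  110010001111101110→1 (0)
  4  100100011111011100→1 (0)
  5  001000111110111000→0 (0)
  6  010001111101110000→0 (1)
  7  100011111011100001→1 (0)
  8  000111110111000010→0 (1)
  9  001111101110000101→0 (0)
 10  011111011100001010→0 (0)
 11  111110111000010100→1 (1)
 12  111101110000101001→1 (1)
 13  111011100001010011→1 (0)
 14  110111000010100110→1 (1)
 15  101110000101001101→1 (0)
 16  011100001010011010→0 (0)
 17  111000010100110100→1 (1)
 18  110000101001101001→1 (0)
 19  100001010011010010→1 (0)
 20  000010100110100100→0 (0)
 21  000101001101001000→0 (1)
 22  001010011010010001→0 (0)
 23  010100110100100010→0 (0)
 24  101001101001000100→1 (0)
 25  010011010010001000→0 (0)
 26  100110100100010000→1 (1)
 27  001101001000100001→0 (0)
 28  011010010001000010→0 (1)
 29  110100100010000101→1 (1)
 30  101001000100001011→1 (1)
 31  010010001000010111→0 (0)
 32  100100010000101110→1 (1)
 33  001000100001011101→0 (1)
 34  010001000010111011→0 (0)
 35  100010000101110110→1 (0)
 36  000100001011101100→0 (1)
 37  001000010111011001→0 (1)
 38  010000101110110011→0 (0)
 39  100001011101100110→1 (0)
 40  000010111011001100→0 (1)
 41  000101110110011001→0 (0)
 42  001011101100110010→0 (0)
 43  010111011001100100→0 (1)
 44  101110110011001001→1 (0)
 45  011101100110010010→0 (0)
 46  111011001100100100→1 (1)
 47  110110011001001001→1 (0)
 48  101100110010010010→1 (1)
 49  011001100100100101→0 (0)
 50  110011001001001010→1 (0)
 51  100110010010010100→1 (1)
 52  001100100100101001→0 (0)
 53  011001001001010010→0 (1)
 54  110010010010100101→1 (1)
 55  100100100101001011→1 (0)
 56  001001001010010110→0 (0)
 57  010010010100101100→0 (0)
 58  100100101001011000→1 (0)
 59  001001010010110000→0 (0)
 60  010010100101100000→0 (1)
 61  100101001011000001→1 (0)
 62  001010010110000010→0 (0)
 63  010100101100000100→0 (0)
 64  101001011000001000→1 (1)
 65  010010110000010001→0 (0)
 66  100101100000100010→1 (1)
 67  001011000001000101→0 (1)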